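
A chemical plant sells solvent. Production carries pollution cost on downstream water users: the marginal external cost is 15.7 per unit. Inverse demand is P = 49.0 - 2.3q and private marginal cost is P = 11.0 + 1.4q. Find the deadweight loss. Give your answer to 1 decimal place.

Market equilibrium (private): 11.0 + 1.4q = 49.0 - 2.3q → q_m = 10.2703.
Social marginal cost = private MC + MEC = 26.7 + 1.4q.
Set SMC = demand: 26.7 + 1.4q = 49.0 - 2.3q → q* = 6.0270.
Between q* and q_m the wedge SMC − demand runs linearly from 0 to MEC(q_m), so the loss is a triangle.
DWL = ½ × 4.2433 × 15.7000 = 33.3099.

DWL = 33.3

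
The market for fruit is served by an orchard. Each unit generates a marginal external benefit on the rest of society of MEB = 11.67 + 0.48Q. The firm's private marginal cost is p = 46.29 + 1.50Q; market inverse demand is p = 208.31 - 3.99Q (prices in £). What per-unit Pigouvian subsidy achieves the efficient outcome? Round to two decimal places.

subsidy = £28.31 per unit

Social marginal cost = private MC − MEB = 34.62 + 1.02Q.
Set SMC = demand: 34.62 + 1.02Q = 208.31 - 3.99Q → Q* = 34.6687.
The Pigouvian subsidy equals MEB at Q*: 11.67 + 0.48×34.6687 = 28.3110.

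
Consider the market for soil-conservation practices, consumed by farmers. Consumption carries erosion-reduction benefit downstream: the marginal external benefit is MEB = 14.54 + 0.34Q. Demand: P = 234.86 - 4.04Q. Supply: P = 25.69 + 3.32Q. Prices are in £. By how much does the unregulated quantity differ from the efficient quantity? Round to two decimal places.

3.45 units

Market equilibrium (private): 25.69 + 3.32Q = 234.86 - 4.04Q → Q_m = 28.4198.
Social marginal benefit = demand + MEB = 249.40 - 3.70Q.
Set SMB = MC: 249.40 - 3.70Q = 25.69 + 3.32Q → Q* = 31.8675.
Gap = |28.4198 − 31.8675| = 3.4477.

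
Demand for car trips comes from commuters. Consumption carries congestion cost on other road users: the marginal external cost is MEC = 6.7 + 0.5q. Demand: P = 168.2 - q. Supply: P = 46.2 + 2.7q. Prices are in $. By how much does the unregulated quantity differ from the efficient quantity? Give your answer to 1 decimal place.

Market equilibrium (private): 46.2 + 2.7q = 168.2 - q → q_m = 32.9730.
Social marginal benefit = demand − MEC = 161.5 - 1.5q.
Set SMB = MC: 161.5 - 1.5q = 46.2 + 2.7q → q* = 27.4524.
Gap = |32.9730 − 27.4524| = 5.5206.

5.5 units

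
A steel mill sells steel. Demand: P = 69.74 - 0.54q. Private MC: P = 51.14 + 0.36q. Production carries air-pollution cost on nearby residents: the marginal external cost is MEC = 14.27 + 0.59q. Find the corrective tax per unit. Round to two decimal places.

tax = 15.98 per unit

Social marginal cost = private MC + MEC = 65.41 + 0.95q.
Set SMC = demand: 65.41 + 0.95q = 69.74 - 0.54q → q* = 2.9060.
The Pigouvian tax equals MEC at q*: 14.27 + 0.59×2.9060 = 15.9845.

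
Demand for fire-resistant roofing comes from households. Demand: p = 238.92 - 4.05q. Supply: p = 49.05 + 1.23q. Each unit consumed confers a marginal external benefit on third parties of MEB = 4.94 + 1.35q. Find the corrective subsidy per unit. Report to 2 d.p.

subsidy = 71.86 per unit

Social marginal benefit = demand + MEB = 243.86 - 2.70q.
Set SMB = MC: 243.86 - 2.70q = 49.05 + 1.23q → q* = 49.5700.
The Pigouvian subsidy equals MEB at q*: 4.94 + 1.35×49.5700 = 71.8595.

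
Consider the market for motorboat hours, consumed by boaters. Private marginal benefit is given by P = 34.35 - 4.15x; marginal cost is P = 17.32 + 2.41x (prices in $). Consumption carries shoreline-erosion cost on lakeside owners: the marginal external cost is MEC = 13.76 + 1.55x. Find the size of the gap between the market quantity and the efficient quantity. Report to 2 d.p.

Market equilibrium (private): 17.32 + 2.41x = 34.35 - 4.15x → x_m = 2.5960.
Social marginal benefit = demand − MEC = 20.59 - 5.70x.
Set SMB = MC: 20.59 - 5.70x = 17.32 + 2.41x → x* = 0.4032.
Gap = |2.5960 − 0.4032| = 2.1928.

2.19 units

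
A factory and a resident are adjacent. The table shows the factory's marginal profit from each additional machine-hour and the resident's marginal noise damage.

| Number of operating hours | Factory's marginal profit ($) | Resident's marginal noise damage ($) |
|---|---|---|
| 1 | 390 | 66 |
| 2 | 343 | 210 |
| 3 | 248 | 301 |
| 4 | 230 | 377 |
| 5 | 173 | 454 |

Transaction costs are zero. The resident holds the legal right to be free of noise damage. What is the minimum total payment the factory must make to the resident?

$276

Efficient level: marginal profit ≥ marginal noise damage through level 2, so k* = 2.
With the resident holding the right, the factory must at least compensate total damage at k*: 66 + 210 = 276.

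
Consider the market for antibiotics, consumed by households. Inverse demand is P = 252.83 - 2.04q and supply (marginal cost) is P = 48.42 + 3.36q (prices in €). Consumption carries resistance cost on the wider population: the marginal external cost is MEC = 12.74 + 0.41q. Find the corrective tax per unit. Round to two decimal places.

Social marginal benefit = demand − MEC = 240.09 - 2.45q.
Set SMB = MC: 240.09 - 2.45q = 48.42 + 3.36q → q* = 32.9897.
The Pigouvian tax equals MEC at q*: 12.74 + 0.41×32.9897 = 26.2658.

tax = €26.27 per unit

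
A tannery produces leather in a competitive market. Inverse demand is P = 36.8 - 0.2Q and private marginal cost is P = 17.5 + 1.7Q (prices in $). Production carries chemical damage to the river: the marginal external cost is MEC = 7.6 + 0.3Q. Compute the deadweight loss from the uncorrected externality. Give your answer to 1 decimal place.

Market equilibrium (private): 17.5 + 1.7Q = 36.8 - 0.2Q → Q_m = 10.1579.
Social marginal cost = private MC + MEC = 25.1 + 2.0Q.
Set SMC = demand: 25.1 + 2.0Q = 36.8 - 0.2Q → Q* = 5.3182.
Between Q* and Q_m the wedge SMC − demand runs linearly from 0 to MEC(Q_m), so the loss is a triangle.
DWL = ½ × 4.8397 × 10.6474 = 25.7651.

DWL = $25.8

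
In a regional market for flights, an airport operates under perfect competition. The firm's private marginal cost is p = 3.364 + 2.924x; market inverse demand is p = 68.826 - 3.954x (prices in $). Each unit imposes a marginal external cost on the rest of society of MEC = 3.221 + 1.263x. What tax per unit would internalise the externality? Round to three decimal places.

Social marginal cost = private MC + MEC = 6.585 + 4.187x.
Set SMC = demand: 6.585 + 4.187x = 68.826 - 3.954x → x* = 7.6454.
The Pigouvian tax equals MEC at x*: 3.221 + 1.263×7.6454 = 12.8771.

tax = $12.877 per unit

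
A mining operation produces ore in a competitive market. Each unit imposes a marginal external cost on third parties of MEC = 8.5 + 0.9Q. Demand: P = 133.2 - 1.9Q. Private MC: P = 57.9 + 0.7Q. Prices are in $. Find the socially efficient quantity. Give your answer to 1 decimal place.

Q* = 19.1

Social marginal cost = private MC + MEC = 66.4 + 1.6Q.
Set SMC = demand: 66.4 + 1.6Q = 133.2 - 1.9Q → Q* = 19.0857.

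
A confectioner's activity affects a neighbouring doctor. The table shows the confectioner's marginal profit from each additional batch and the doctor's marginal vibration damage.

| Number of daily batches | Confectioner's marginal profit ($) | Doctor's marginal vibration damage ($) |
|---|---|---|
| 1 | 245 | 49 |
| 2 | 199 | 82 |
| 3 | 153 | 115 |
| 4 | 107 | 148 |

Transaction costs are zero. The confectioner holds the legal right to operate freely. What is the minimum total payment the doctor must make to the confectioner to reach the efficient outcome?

Left alone the confectioner would choose level 4 (marginal profit stays positive).
Efficient level: k* = 3 (marginal profit ≥ marginal vibration damage through 3).
The doctor must at least cover the confectioner's forgone profit from cutting 4→3: 107 = 107.

$107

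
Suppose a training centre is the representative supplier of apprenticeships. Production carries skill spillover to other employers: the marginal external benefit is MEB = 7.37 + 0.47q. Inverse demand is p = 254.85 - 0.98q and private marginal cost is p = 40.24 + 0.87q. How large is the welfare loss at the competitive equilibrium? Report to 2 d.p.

DWL = 1387.93

Market equilibrium (private): 40.24 + 0.87q = 254.85 - 0.98q → q_m = 116.0054.
Social marginal cost = private MC − MEB = 32.87 + 0.40q.
Set SMC = demand: 32.87 + 0.40q = 254.85 - 0.98q → q* = 160.8551.
The loss is the area between SMC and demand from q* to q_m; with linear curves that's a triangle of height MEB(q_m).
DWL = ½ × 44.8497 × 61.8925 = 1387.9300.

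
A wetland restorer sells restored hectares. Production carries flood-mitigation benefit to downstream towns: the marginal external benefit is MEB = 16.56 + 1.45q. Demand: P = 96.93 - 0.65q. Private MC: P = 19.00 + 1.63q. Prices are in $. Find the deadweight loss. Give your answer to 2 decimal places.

Market equilibrium (private): 19.00 + 1.63q = 96.93 - 0.65q → q_m = 34.1798.
Social marginal cost = private MC − MEB = 2.44 + 0.18q.
Set SMC = demand: 2.44 + 0.18q = 96.93 - 0.65q → q* = 113.8434.
The welfare-loss triangle has base |q_m − q*| and height MEB(q_m) (the vertical gap between SMC and demand is zero at q* and MEB at q_m).
DWL = ½ × 79.6636 × 66.1207 = 2633.7065.

DWL = $2633.71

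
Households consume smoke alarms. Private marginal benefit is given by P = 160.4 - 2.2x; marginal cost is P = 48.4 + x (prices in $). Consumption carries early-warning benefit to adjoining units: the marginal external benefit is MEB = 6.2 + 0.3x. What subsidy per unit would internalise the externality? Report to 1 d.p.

Social marginal benefit = demand + MEB = 166.6 - 1.9x.
Set SMB = MC: 166.6 - 1.9x = 48.4 + x → x* = 40.7586.
The Pigouvian subsidy equals MEB at x*: 6.2 + 0.3×40.7586 = 18.4276.

subsidy = $18.4 per unit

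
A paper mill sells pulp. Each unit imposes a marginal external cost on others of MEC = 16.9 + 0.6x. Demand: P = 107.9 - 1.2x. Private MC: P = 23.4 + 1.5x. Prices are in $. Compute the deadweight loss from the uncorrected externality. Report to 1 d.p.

DWL = $192.9

Market equilibrium (private): 23.4 + 1.5x = 107.9 - 1.2x → x_m = 31.2963.
Social marginal cost = private MC + MEC = 40.3 + 2.1x.
Set SMC = demand: 40.3 + 2.1x = 107.9 - 1.2x → x* = 20.4848.
Between x* and x_m the wedge SMC − demand runs linearly from 0 to MEC(x_m), so the loss is a triangle.
DWL = ½ × 10.8115 × 35.6778 = 192.8653.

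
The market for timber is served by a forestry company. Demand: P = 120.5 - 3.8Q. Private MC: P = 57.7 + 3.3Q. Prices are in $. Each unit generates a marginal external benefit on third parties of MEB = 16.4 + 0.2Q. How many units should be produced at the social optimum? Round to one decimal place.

Q* = 11.5

Social marginal cost = private MC − MEB = 41.3 + 3.1Q.
Set SMC = demand: 41.3 + 3.1Q = 120.5 - 3.8Q → Q* = 11.4783.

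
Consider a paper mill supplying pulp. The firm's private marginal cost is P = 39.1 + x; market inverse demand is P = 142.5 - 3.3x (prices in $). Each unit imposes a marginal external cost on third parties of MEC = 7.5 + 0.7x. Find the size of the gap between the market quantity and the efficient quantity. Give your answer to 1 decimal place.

4.9 units

Market equilibrium (private): 39.1 + x = 142.5 - 3.3x → x_m = 24.0465.
Social marginal cost = private MC + MEC = 46.6 + 1.7x.
Set SMC = demand: 46.6 + 1.7x = 142.5 - 3.3x → x* = 19.1800.
Gap = |24.0465 − 19.1800| = 4.8665.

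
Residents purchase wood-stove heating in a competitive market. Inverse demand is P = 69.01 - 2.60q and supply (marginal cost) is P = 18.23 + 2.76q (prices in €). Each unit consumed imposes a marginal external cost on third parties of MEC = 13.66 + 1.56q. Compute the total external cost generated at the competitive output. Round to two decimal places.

€199.42

Market equilibrium (private): 18.23 + 2.76q = 69.01 - 2.60q → q_m = 9.4739.
Total external cost = ∫₀^{q_m} (13.66 + 1.56q) dq = 13.66×9.4739 + ½×1.56×9.4739² = 199.4222.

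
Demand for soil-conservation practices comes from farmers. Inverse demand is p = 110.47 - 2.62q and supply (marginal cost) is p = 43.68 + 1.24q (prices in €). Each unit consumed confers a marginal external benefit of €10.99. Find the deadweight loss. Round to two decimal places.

Market equilibrium (private): 43.68 + 1.24q = 110.47 - 2.62q → q_m = 17.3031.
Social marginal benefit = demand + MEB = 121.46 - 2.62q.
Set SMB = MC: 121.46 - 2.62q = 43.68 + 1.24q → q* = 20.1503.
The welfare-loss triangle has base |q_m − q*| and height MEB(q_m) (the vertical gap between SMB and MC is zero at q* and MEB at q_m).
DWL = ½ × 2.8472 × 10.9900 = 15.6454.

DWL = €15.65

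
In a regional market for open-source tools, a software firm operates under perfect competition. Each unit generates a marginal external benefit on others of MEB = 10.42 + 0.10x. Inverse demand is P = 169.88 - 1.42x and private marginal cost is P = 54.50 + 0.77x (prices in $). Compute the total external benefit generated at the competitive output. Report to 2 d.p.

$687.76

Market equilibrium (private): 54.50 + 0.77x = 169.88 - 1.42x → x_m = 52.6849.
Total external benefit = ∫₀^{x_m} (10.42 + 0.10x) dx = 10.42×52.6849 + ½×0.10×52.6849² = 687.7616.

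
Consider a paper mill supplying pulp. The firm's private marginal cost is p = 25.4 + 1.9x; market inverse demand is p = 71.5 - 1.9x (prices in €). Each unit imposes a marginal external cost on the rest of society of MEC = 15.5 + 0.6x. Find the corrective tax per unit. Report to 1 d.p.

tax = €19.7 per unit

Social marginal cost = private MC + MEC = 40.9 + 2.5x.
Set SMC = demand: 40.9 + 2.5x = 71.5 - 1.9x → x* = 6.9545.
The Pigouvian tax equals MEC at x*: 15.5 + 0.6×6.9545 = 19.6727.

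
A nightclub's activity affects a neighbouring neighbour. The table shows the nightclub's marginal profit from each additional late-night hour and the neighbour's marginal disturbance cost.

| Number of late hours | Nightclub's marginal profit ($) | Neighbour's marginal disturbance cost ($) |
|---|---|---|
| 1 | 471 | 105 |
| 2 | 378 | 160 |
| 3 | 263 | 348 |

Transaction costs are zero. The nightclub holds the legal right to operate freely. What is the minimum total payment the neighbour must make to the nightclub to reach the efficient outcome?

$263

Left alone the nightclub would choose level 3 (marginal profit stays positive).
Efficient level: k* = 2 (marginal profit ≥ marginal disturbance cost through 2).
The neighbour must at least cover the nightclub's forgone profit from cutting 3→2: 263 = 263.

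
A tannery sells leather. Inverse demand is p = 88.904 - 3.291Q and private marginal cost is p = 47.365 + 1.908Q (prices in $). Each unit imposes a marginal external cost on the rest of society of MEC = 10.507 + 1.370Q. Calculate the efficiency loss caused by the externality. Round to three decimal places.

Market equilibrium (private): 47.365 + 1.908Q = 88.904 - 3.291Q → Q_m = 7.9898.
Social marginal cost = private MC + MEC = 57.872 + 3.278Q.
Set SMC = demand: 57.872 + 3.278Q = 88.904 - 3.291Q → Q* = 4.7240.
The welfare-loss triangle has base |Q_m − Q*| and height MEC(Q_m) (the vertical gap between SMC and demand is zero at Q* and MEC at Q_m).
DWL = ½ × 3.2658 × 21.4530 = 35.0306.

DWL = $35.031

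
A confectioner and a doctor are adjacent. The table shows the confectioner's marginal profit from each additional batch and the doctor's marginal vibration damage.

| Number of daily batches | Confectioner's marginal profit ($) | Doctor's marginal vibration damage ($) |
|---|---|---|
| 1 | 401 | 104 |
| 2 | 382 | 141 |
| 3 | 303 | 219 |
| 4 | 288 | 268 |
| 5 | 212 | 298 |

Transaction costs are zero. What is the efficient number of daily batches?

4

Bargaining reaches the level where marginal profit last exceeds marginal vibration damage.
That holds through level 4 (288 ≥ 268) but not at 5 (212 < 298).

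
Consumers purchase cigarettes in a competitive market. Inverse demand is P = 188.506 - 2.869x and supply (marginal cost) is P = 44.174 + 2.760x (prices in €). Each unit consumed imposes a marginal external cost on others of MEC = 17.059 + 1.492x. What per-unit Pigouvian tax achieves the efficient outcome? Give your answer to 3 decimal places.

tax = €43.725 per unit

Social marginal benefit = demand − MEC = 171.447 - 4.361x.
Set SMB = MC: 171.447 - 4.361x = 44.174 + 2.760x → x* = 17.8729.
The Pigouvian tax equals MEC at x*: 17.059 + 1.492×17.8729 = 43.7254.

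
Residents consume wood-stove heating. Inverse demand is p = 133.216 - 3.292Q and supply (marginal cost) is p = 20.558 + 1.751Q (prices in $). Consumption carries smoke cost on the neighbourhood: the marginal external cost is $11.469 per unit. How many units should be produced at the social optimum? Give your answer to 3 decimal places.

Social marginal benefit = demand − MEC = 121.747 - 3.292Q.
Set SMB = MC: 121.747 - 3.292Q = 20.558 + 1.751Q → Q* = 20.0652.

Q* = 20.065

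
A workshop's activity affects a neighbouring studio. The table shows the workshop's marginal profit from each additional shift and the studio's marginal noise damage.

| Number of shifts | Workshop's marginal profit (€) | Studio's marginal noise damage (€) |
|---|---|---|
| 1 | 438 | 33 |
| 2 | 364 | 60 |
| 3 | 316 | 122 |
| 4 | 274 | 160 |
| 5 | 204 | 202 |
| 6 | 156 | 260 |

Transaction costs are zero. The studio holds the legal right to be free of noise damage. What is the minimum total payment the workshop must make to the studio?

Efficient level: marginal profit ≥ marginal noise damage through level 5, so k* = 5.
With the studio holding the right, the workshop must at least compensate total damage at k*: 33 + 60 + 122 + 160 + 202 = 577.

€577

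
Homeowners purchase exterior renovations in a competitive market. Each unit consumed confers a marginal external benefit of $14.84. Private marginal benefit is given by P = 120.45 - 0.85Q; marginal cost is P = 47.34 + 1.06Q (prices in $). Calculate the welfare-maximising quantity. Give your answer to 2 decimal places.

Q* = 46.05

Social marginal benefit = demand + MEB = 135.29 - 0.85Q.
Set SMB = MC: 135.29 - 0.85Q = 47.34 + 1.06Q → Q* = 46.0471.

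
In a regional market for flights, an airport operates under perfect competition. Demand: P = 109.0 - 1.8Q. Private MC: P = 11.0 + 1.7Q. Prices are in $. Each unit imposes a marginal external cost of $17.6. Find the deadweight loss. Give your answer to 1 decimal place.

DWL = $44.3

Market equilibrium (private): 11.0 + 1.7Q = 109.0 - 1.8Q → Q_m = 28.0000.
Social marginal cost = private MC + MEC = 28.6 + 1.7Q.
Set SMC = demand: 28.6 + 1.7Q = 109.0 - 1.8Q → Q* = 22.9714.
The welfare-loss triangle has base |Q_m − Q*| and height MEC(Q_m) (the vertical gap between SMC and demand is zero at Q* and MEC at Q_m).
DWL = ½ × 5.0286 × 17.6000 = 44.2517.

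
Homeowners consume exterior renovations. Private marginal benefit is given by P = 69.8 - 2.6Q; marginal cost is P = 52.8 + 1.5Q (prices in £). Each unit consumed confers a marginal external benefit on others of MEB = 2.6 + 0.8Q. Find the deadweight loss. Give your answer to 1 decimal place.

Market equilibrium (private): 52.8 + 1.5Q = 69.8 - 2.6Q → Q_m = 4.1463.
Social marginal benefit = demand + MEB = 72.4 - 1.8Q.
Set SMB = MC: 72.4 - 1.8Q = 52.8 + 1.5Q → Q* = 5.9394.
Between Q* and Q_m the wedge SMB − MC runs linearly from 0 to MEB(Q_m), so the loss is a triangle.
DWL = ½ × 1.7931 × 5.9171 = 5.3050.

DWL = £5.3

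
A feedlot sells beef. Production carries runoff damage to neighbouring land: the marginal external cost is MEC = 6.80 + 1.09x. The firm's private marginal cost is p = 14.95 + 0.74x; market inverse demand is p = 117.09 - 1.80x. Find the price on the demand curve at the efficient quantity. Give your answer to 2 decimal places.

Social marginal cost = private MC + MEC = 21.75 + 1.83x.
Set SMC = demand: 21.75 + 1.83x = 117.09 - 1.80x → x* = 26.2645.
Consumer price on the demand curve at x*: 117.09 − 1.80×26.2645 = 69.8139.

P = 69.81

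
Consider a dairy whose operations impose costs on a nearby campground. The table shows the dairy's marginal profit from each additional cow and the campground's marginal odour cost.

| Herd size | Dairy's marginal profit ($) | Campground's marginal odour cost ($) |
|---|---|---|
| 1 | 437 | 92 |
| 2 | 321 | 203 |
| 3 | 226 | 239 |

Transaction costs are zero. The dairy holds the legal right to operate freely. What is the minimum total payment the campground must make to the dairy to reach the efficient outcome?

Left alone the dairy would choose level 3 (marginal profit stays positive).
Efficient level: k* = 2 (marginal profit ≥ marginal odour cost through 2).
The campground must at least cover the dairy's forgone profit from cutting 3→2: 226 = 226.

$226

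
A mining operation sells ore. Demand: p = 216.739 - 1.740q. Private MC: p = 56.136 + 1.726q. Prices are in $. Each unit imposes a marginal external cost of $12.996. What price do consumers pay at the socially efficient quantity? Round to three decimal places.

P = $142.637

Social marginal cost = private MC + MEC = 69.132 + 1.726q.
Set SMC = demand: 69.132 + 1.726q = 216.739 - 1.740q → q* = 42.5871.
Consumer price on the demand curve at q*: 216.739 − 1.740×42.5871 = 142.6374.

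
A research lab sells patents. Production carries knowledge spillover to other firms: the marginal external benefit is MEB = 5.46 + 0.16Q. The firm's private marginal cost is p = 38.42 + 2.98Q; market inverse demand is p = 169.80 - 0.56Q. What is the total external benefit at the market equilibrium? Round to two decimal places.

Market equilibrium (private): 38.42 + 2.98Q = 169.80 - 0.56Q → Q_m = 37.1130.
Total external benefit = ∫₀^{Q_m} (5.46 + 0.16Q) dQ = 5.46×37.1130 + ½×0.16×37.1130² = 312.8270.

312.83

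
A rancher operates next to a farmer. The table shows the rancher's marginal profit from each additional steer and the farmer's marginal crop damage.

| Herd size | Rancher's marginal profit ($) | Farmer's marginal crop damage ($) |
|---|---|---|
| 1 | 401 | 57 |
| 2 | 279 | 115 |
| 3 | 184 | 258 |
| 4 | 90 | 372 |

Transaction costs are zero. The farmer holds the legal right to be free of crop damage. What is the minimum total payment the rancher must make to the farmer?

$172

Efficient level: marginal profit ≥ marginal crop damage through level 2, so k* = 2.
With the farmer holding the right, the rancher must at least compensate total damage at k*: 57 + 115 = 172.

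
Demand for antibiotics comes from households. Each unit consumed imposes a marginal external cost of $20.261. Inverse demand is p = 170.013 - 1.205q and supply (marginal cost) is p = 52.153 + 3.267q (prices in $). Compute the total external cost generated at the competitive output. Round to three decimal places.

Market equilibrium (private): 52.153 + 3.267q = 170.013 - 1.205q → q_m = 26.3551.
Total external cost = MEC × q_m = 20.261 × 26.3551 = 533.9807.

$533.981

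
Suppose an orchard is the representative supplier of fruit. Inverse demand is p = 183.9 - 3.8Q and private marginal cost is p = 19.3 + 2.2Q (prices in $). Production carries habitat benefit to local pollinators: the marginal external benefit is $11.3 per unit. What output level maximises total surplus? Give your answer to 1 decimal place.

Social marginal cost = private MC − MEB = 8.0 + 2.2Q.
Set SMC = demand: 8.0 + 2.2Q = 183.9 - 3.8Q → Q* = 29.3167.

Q* = 29.3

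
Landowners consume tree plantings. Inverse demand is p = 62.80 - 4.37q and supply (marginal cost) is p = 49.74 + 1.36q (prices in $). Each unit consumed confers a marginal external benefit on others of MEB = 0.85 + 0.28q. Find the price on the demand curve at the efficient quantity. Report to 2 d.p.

P = $51.65

Social marginal benefit = demand + MEB = 63.65 - 4.09q.
Set SMB = MC: 63.65 - 4.09q = 49.74 + 1.36q → q* = 2.5523.
Consumer price on the demand curve at q*: 62.80 − 4.37×2.5523 = 51.6464.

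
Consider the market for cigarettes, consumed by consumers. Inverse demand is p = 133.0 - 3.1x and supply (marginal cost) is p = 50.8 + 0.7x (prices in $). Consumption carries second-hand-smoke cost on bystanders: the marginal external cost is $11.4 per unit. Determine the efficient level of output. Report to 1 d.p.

x* = 18.6

Social marginal benefit = demand − MEC = 121.6 - 3.1x.
Set SMB = MC: 121.6 - 3.1x = 50.8 + 0.7x → x* = 18.6316.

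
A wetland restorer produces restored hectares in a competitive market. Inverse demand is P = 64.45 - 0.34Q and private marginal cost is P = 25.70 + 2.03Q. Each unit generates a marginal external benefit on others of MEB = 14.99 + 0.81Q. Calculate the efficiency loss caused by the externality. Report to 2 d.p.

Market equilibrium (private): 25.70 + 2.03Q = 64.45 - 0.34Q → Q_m = 16.3502.
Social marginal cost = private MC − MEB = 10.71 + 1.22Q.
Set SMC = demand: 10.71 + 1.22Q = 64.45 - 0.34Q → Q* = 34.4487.
The loss is the area between SMC and demand from Q* to Q_m; with linear curves that's a triangle of height MEB(Q_m).
DWL = ½ × 18.0985 × 28.2337 = 255.4938.

DWL = 255.49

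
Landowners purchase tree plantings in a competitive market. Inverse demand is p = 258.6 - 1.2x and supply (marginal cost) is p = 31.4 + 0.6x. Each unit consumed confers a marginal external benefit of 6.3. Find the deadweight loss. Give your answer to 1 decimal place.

DWL = 11.0

Market equilibrium (private): 31.4 + 0.6x = 258.6 - 1.2x → x_m = 126.2222.
Social marginal benefit = demand + MEB = 264.9 - 1.2x.
Set SMB = MC: 264.9 - 1.2x = 31.4 + 0.6x → x* = 129.7222.
The welfare-loss triangle has base |x_m − x*| and height MEB(x_m) (the vertical gap between SMB and MC is zero at x* and MEB at x_m).
DWL = ½ × 3.5000 × 6.3000 = 11.0250.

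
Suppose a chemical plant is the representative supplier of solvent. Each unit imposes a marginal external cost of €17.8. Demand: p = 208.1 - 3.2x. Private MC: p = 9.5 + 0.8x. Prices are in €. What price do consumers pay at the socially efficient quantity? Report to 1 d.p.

Social marginal cost = private MC + MEC = 27.3 + 0.8x.
Set SMC = demand: 27.3 + 0.8x = 208.1 - 3.2x → x* = 45.2000.
Consumer price on the demand curve at x*: 208.1 − 3.2×45.2000 = 63.4600.

P = €63.5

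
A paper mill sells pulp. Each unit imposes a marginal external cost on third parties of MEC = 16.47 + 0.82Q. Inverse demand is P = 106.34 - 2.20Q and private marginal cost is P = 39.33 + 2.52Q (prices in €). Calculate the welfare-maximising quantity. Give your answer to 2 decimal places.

Social marginal cost = private MC + MEC = 55.80 + 3.34Q.
Set SMC = demand: 55.80 + 3.34Q = 106.34 - 2.20Q → Q* = 9.1227.

Q* = 9.12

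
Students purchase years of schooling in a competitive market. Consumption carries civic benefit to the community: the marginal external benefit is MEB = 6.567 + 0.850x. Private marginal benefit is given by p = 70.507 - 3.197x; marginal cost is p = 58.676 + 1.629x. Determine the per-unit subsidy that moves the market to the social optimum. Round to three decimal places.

Social marginal benefit = demand + MEB = 77.074 - 2.347x.
Set SMB = MC: 77.074 - 2.347x = 58.676 + 1.629x → x* = 4.6273.
The Pigouvian subsidy equals MEB at x*: 6.567 + 0.850×4.6273 = 10.5002.

subsidy = 10.500 per unit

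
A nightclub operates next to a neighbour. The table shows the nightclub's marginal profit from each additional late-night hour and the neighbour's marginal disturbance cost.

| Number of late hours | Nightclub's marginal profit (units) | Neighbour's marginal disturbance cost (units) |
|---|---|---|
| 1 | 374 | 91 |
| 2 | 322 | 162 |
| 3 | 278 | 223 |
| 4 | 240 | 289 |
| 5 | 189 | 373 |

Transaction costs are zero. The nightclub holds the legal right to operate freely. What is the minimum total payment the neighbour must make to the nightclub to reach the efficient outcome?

Left alone the nightclub would choose level 5 (marginal profit stays positive).
Efficient level: k* = 3 (marginal profit ≥ marginal disturbance cost through 3).
The neighbour must at least cover the nightclub's forgone profit from cutting 5→3: 240 + 189 = 429.

429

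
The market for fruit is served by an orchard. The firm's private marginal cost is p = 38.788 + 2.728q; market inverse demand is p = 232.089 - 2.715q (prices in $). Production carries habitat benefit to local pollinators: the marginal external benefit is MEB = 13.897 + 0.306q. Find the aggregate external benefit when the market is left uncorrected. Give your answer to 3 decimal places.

$686.501

Market equilibrium (private): 38.788 + 2.728q = 232.089 - 2.715q → q_m = 35.5137.
Total external benefit = ∫₀^{q_m} (13.897 + 0.306q) dq = 13.897×35.5137 + ½×0.306×35.5137² = 686.5010.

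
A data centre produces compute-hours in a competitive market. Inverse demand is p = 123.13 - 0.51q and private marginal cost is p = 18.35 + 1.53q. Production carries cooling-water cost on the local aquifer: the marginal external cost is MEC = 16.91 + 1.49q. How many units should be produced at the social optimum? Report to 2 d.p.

q* = 24.89

Social marginal cost = private MC + MEC = 35.26 + 3.02q.
Set SMC = demand: 35.26 + 3.02q = 123.13 - 0.51q → q* = 24.8924.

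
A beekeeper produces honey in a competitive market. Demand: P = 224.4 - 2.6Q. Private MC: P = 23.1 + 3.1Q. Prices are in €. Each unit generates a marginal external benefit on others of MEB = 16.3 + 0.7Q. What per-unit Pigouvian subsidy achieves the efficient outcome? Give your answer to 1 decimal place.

Social marginal cost = private MC − MEB = 6.8 + 2.4Q.
Set SMC = demand: 6.8 + 2.4Q = 224.4 - 2.6Q → Q* = 43.5200.
The Pigouvian subsidy equals MEB at Q*: 16.3 + 0.7×43.5200 = 46.7640.

subsidy = €46.8 per unit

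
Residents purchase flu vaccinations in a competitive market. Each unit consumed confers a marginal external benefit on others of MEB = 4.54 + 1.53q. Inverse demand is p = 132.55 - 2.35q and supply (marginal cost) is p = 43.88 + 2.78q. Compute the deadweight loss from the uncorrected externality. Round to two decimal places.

DWL = 133.35

Market equilibrium (private): 43.88 + 2.78q = 132.55 - 2.35q → q_m = 17.2846.
Social marginal benefit = demand + MEB = 137.09 - 0.82q.
Set SMB = MC: 137.09 - 0.82q = 43.88 + 2.78q → q* = 25.8917.
Height of the DWL triangle at q_m is SMB(q_m) − MC(q_m) = MEB(q_m) = 30.9854.
DWL = ½ × 8.6071 × 30.9854 = 133.3472.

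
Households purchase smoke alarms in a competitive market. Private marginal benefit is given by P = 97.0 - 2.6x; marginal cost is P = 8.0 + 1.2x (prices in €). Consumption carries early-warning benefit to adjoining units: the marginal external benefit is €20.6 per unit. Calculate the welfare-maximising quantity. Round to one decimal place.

x* = 28.8

Social marginal benefit = demand + MEB = 117.6 - 2.6x.
Set SMB = MC: 117.6 - 2.6x = 8.0 + 1.2x → x* = 28.8421.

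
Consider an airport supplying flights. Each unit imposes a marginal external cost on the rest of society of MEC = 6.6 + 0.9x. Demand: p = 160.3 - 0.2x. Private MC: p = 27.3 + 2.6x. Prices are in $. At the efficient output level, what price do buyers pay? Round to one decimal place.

P = $153.5

Social marginal cost = private MC + MEC = 33.9 + 3.5x.
Set SMC = demand: 33.9 + 3.5x = 160.3 - 0.2x → x* = 34.1622.
Consumer price on the demand curve at x*: 160.3 − 0.2×34.1622 = 153.4676.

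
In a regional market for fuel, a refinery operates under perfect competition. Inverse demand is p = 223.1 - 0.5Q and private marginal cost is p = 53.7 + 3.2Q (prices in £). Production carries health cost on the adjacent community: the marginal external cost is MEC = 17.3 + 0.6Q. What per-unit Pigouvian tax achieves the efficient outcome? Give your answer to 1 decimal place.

Social marginal cost = private MC + MEC = 71.0 + 3.8Q.
Set SMC = demand: 71.0 + 3.8Q = 223.1 - 0.5Q → Q* = 35.3721.
The Pigouvian tax equals MEC at Q*: 17.3 + 0.6×35.3721 = 38.5233.

tax = £38.5 per unit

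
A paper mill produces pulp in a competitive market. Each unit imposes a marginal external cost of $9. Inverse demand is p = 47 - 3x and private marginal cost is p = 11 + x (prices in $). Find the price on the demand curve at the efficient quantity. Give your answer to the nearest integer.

Social marginal cost = private MC + MEC = 20 + x.
Set SMC = demand: 20 + x = 47 - 3x → x* = 6.7500.
Consumer price on the demand curve at x*: 47 − 3×6.7500 = 26.7500.

P = $27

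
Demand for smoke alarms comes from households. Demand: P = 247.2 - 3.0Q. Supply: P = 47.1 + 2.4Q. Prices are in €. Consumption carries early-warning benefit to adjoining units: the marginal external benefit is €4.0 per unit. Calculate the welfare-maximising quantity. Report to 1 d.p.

Q* = 37.8

Social marginal benefit = demand + MEB = 251.2 - 3.0Q.
Set SMB = MC: 251.2 - 3.0Q = 47.1 + 2.4Q → Q* = 37.7963.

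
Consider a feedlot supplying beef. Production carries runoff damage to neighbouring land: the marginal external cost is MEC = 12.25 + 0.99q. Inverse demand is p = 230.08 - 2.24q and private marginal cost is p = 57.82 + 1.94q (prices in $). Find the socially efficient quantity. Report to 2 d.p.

q* = 30.95

Social marginal cost = private MC + MEC = 70.07 + 2.93q.
Set SMC = demand: 70.07 + 2.93q = 230.08 - 2.24q → q* = 30.9497.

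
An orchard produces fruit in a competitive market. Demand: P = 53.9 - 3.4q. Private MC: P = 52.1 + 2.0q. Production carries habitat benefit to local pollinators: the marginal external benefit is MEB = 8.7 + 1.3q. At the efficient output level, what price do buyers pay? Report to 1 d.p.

Social marginal cost = private MC − MEB = 43.4 + 0.7q.
Set SMC = demand: 43.4 + 0.7q = 53.9 - 3.4q → q* = 2.5610.
Consumer price on the demand curve at q*: 53.9 − 3.4×2.5610 = 45.1926.

P = 45.2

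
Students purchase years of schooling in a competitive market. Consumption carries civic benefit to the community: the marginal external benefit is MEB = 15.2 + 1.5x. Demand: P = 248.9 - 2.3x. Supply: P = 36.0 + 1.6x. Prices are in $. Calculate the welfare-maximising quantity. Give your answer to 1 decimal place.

x* = 95.0

Social marginal benefit = demand + MEB = 264.1 - 0.8x.
Set SMB = MC: 264.1 - 0.8x = 36.0 + 1.6x → x* = 95.0417.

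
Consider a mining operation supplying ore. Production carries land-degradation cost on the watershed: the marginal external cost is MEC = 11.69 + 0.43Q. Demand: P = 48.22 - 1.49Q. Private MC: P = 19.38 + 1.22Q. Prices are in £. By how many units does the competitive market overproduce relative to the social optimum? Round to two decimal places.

Market equilibrium (private): 19.38 + 1.22Q = 48.22 - 1.49Q → Q_m = 10.6421.
Social marginal cost = private MC + MEC = 31.07 + 1.65Q.
Set SMC = demand: 31.07 + 1.65Q = 48.22 - 1.49Q → Q* = 5.4618.
Gap = |10.6421 − 5.4618| = 5.1803.

5.18 units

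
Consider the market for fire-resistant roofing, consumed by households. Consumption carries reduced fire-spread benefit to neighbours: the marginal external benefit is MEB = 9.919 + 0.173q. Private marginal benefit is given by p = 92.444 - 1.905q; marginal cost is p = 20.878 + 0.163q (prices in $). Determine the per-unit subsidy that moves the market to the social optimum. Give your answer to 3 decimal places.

Social marginal benefit = demand + MEB = 102.363 - 1.732q.
Set SMB = MC: 102.363 - 1.732q = 20.878 + 0.163q → q* = 43.0000.
The Pigouvian subsidy equals MEB at q*: 9.919 + 0.173×43.0000 = 17.3580.

subsidy = $17.358 per unit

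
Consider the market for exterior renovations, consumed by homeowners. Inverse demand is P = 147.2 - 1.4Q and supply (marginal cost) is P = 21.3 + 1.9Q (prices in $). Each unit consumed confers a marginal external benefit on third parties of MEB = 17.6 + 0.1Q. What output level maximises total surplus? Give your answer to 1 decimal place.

Q* = 44.8

Social marginal benefit = demand + MEB = 164.8 - 1.3Q.
Set SMB = MC: 164.8 - 1.3Q = 21.3 + 1.9Q → Q* = 44.8438.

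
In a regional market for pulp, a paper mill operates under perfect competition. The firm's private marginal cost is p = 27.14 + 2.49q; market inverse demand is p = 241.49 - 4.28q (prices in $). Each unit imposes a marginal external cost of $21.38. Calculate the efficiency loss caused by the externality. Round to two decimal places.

Market equilibrium (private): 27.14 + 2.49q = 241.49 - 4.28q → q_m = 31.6617.
Social marginal cost = private MC + MEC = 48.52 + 2.49q.
Set SMC = demand: 48.52 + 2.49q = 241.49 - 4.28q → q* = 28.5037.
Between q* and q_m the wedge SMC − demand runs linearly from 0 to MEC(q_m), so the loss is a triangle.
DWL = ½ × 3.1580 × 21.3800 = 33.7590.

DWL = $33.76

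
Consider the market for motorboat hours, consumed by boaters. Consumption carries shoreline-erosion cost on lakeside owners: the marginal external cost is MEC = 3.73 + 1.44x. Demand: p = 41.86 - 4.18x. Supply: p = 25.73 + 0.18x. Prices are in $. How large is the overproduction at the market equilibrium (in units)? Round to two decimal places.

Market equilibrium (private): 25.73 + 0.18x = 41.86 - 4.18x → x_m = 3.6995.
Social marginal benefit = demand − MEC = 38.13 - 5.62x.
Set SMB = MC: 38.13 - 5.62x = 25.73 + 0.18x → x* = 2.1379.
Gap = |3.6995 − 2.1379| = 1.5616.

1.56 units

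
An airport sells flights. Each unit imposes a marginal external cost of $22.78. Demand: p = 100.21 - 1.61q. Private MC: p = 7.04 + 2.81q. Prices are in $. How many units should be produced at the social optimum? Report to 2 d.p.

Social marginal cost = private MC + MEC = 29.82 + 2.81q.
Set SMC = demand: 29.82 + 2.81q = 100.21 - 1.61q → q* = 15.9253.

q* = 15.93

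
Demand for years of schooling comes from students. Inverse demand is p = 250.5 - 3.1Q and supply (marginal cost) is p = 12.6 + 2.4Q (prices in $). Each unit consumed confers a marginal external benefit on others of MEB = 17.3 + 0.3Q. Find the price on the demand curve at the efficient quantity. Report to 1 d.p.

P = $98.4

Social marginal benefit = demand + MEB = 267.8 - 2.8Q.
Set SMB = MC: 267.8 - 2.8Q = 12.6 + 2.4Q → Q* = 49.0769.
Consumer price on the demand curve at Q*: 250.5 − 3.1×49.0769 = 98.3616.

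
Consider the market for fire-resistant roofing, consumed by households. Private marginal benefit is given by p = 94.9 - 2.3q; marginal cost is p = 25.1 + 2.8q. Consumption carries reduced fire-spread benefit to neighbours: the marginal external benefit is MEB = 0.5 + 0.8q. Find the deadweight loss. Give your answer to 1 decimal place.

DWL = 15.2

Market equilibrium (private): 25.1 + 2.8q = 94.9 - 2.3q → q_m = 13.6863.
Social marginal benefit = demand + MEB = 95.4 - 1.5q.
Set SMB = MC: 95.4 - 1.5q = 25.1 + 2.8q → q* = 16.3488.
The loss is the area between SMB and MC from q* to q_m; with linear curves that's a triangle of height MEB(q_m).
DWL = ½ × 2.6625 × 11.4490 = 15.2415.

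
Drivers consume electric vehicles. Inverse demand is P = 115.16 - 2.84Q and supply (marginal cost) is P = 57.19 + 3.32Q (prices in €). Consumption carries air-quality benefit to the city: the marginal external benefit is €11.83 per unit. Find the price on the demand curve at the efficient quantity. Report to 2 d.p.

Social marginal benefit = demand + MEB = 126.99 - 2.84Q.
Set SMB = MC: 126.99 - 2.84Q = 57.19 + 3.32Q → Q* = 11.3312.
Consumer price on the demand curve at Q*: 115.16 − 2.84×11.3312 = 82.9794.

P = €82.98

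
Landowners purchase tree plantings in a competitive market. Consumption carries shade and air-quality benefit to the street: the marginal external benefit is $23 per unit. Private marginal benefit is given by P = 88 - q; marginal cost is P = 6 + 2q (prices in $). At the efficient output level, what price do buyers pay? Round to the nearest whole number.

P = $53

Social marginal benefit = demand + MEB = 111 - q.
Set SMB = MC: 111 - q = 6 + 2q → q* = 35.0000.
Consumer price on the demand curve at q*: 88 − 1×35.0000 = 53.0000.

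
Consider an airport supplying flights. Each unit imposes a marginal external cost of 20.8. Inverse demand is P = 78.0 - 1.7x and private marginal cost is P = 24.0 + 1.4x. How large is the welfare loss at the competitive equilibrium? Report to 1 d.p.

DWL = 69.8

Market equilibrium (private): 24.0 + 1.4x = 78.0 - 1.7x → x_m = 17.4194.
Social marginal cost = private MC + MEC = 44.8 + 1.4x.
Set SMC = demand: 44.8 + 1.4x = 78.0 - 1.7x → x* = 10.7097.
The welfare-loss triangle has base |x_m − x*| and height MEC(x_m) (the vertical gap between SMC and demand is zero at x* and MEC at x_m).
DWL = ½ × 6.7097 × 20.8000 = 69.7809.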